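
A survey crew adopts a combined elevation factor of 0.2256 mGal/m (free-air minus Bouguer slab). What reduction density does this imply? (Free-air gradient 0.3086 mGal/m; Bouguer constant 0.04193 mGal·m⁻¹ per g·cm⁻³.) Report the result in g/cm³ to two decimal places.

0.2256 = 0.3086 − 0.04193 × ρ
ρ = (0.3086 − 0.2256) / 0.04193 = 1.98 g/cm³

1.98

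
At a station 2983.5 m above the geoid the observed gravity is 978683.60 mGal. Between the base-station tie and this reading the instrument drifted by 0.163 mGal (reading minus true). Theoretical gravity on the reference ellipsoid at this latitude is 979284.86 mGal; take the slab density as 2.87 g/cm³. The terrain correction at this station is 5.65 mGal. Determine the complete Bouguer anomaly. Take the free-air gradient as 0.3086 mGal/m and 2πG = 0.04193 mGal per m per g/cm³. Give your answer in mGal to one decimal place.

Drift-corrected reading = 978683.60 − (0.163) = 978683.437 mGal
Free-air correction = 0.3086 × 2983.5 = 920.71 mGal
Free-air anomaly = 978683.437 − 979284.86 + (920.71) = 319.287 mGal
Bouguer slab correction = 0.04193 × 2.87 × 2983.5 = 359.03 mGal
Simple Bouguer anomaly = 319.287 − (359.03) = -39.743 mGal
Complete Bouguer anomaly = -39.743 + 5.65 = -34.093 mGal

-34.1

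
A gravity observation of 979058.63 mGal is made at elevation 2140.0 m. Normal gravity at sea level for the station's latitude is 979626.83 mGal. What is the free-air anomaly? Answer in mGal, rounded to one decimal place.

Free-air correction = 0.3086 × 2140.0 = 660.40 mGal
Free-air anomaly = 979058.63 − 979626.83 + (660.40) = 92.20 mGal

92.2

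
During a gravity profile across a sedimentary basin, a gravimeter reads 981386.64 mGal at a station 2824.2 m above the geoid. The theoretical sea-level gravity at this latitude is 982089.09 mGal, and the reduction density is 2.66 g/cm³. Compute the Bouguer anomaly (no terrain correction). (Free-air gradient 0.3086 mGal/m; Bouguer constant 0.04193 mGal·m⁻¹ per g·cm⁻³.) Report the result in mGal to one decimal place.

Free-air correction = 0.3086 × 2824.2 = 871.55 mGal
Free-air anomaly = 981386.64 − 982089.09 + (871.55) = 169.10 mGal
Bouguer slab correction = 0.04193 × 2.66 × 2824.2 = 314.99 mGal
Simple Bouguer anomaly = 169.10 − (314.99) = -145.89 mGal

-145.9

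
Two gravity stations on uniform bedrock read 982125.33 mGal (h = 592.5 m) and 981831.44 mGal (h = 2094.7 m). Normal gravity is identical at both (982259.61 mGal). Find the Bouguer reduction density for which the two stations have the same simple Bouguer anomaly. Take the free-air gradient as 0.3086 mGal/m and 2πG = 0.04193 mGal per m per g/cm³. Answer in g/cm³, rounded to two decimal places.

Δg_obs = 981831.44 − 982125.33 = -293.89 mGal over Δh = 2094.7 − 592.5 = 1502.2 m
Equal Bouguer anomalies ⇒ Δg_obs + (0.3086 − 0.04193ρ)·Δh = 0
0.3086 − 0.04193ρ = −Δg_obs/Δh = 0.19564
ρ = (0.3086 − 0.19564) / 0.04193 = 2.69 g/cm³

2.69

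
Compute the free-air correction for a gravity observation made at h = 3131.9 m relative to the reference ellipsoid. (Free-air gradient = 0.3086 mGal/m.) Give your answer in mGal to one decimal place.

966.5

Free-air correction = 0.3086 × 3131.9 = 966.5 mGal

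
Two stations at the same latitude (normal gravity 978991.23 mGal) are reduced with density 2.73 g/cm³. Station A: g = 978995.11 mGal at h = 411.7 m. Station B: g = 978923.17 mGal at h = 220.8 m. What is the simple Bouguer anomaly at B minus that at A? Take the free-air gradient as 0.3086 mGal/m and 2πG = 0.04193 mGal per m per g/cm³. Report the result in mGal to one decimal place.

-109.0

Δg_SB(A) = 978995.11 − 978991.23 + 0.3086×411.7 − 0.04193×2.73×411.7 = 83.80 mGal
Δg_SB(B) = 978923.17 − 978991.23 + 0.3086×220.8 − 0.04193×2.73×220.8 = -25.20 mGal
Difference = -25.20 − (83.80) = -109.00 mGal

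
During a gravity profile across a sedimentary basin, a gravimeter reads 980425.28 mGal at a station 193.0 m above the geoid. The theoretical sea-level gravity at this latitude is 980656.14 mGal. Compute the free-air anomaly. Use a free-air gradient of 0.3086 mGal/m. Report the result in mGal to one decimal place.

Free-air correction = 0.3086 × 193.0 = 59.56 mGal
Free-air anomaly = 980425.28 − 980656.14 + (59.56) = -171.30 mGal

-171.3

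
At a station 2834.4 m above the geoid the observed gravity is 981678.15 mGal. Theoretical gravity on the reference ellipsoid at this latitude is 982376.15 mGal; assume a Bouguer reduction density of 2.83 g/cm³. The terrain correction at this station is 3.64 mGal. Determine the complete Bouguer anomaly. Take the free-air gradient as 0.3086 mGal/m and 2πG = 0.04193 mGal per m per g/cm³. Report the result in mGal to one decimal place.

-156.0

Free-air correction = 0.3086 × 2834.4 = 874.70 mGal
Free-air anomaly = 981678.15 − 982376.15 + (874.70) = 176.70 mGal
Bouguer slab correction = 0.04193 × 2.83 × 2834.4 = 336.34 mGal
Simple Bouguer anomaly = 176.70 − (336.34) = -159.64 mGal
Complete Bouguer anomaly = -159.64 + 3.64 = -156.00 mGal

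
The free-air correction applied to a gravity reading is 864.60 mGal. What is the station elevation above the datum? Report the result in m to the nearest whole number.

2802

h = 864.60 / 0.3086 = 2801.69 m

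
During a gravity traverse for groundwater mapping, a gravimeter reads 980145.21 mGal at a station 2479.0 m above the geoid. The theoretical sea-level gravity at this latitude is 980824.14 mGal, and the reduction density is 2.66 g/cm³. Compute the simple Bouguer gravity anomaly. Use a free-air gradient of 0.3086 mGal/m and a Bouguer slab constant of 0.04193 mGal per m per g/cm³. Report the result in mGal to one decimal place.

-190.4

Free-air correction = 0.3086 × 2479.0 = 765.02 mGal
Free-air anomaly = 980145.21 − 980824.14 + (765.02) = 86.09 mGal
Bouguer slab correction = 0.04193 × 2.66 × 2479.0 = 276.49 mGal
Simple Bouguer anomaly = 86.09 − (276.49) = -190.40 mGal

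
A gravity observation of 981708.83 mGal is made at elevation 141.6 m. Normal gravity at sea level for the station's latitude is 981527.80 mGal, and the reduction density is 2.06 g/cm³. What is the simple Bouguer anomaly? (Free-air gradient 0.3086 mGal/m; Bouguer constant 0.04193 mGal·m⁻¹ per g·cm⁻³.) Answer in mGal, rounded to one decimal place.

212.5

Free-air correction = 0.3086 × 141.6 = 43.70 mGal
Free-air anomaly = 981708.83 − 981527.80 + (43.70) = 224.73 mGal
Bouguer slab correction = 0.04193 × 2.06 × 141.6 = 12.23 mGal
Simple Bouguer anomaly = 224.73 − (12.23) = 212.50 mGal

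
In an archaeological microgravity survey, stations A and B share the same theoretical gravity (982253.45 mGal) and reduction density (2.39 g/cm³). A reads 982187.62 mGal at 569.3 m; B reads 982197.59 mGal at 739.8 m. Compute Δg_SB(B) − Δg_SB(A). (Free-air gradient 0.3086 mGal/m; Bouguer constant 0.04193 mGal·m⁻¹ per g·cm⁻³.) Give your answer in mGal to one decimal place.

Δg_SB(A) = 982187.62 − 982253.45 + 0.3086×569.3 − 0.04193×2.39×569.3 = 52.80 mGal
Δg_SB(B) = 982197.59 − 982253.45 + 0.3086×739.8 − 0.04193×2.39×739.8 = 98.30 mGal
Difference = 98.30 − (52.80) = 45.50 mGal

45.5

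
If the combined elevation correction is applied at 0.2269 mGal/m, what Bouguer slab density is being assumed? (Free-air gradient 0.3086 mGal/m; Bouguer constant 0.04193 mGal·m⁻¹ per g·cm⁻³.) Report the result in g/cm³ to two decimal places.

1.95

0.2269 = 0.3086 − 0.04193 × ρ
ρ = (0.3086 − 0.2269) / 0.04193 = 1.95 g/cm³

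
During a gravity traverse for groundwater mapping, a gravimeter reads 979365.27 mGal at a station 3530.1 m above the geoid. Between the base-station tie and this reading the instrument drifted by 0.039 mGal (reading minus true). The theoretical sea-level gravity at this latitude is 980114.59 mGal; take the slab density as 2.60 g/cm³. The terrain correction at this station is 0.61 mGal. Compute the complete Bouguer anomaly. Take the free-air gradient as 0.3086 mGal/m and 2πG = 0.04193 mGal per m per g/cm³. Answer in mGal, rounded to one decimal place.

-44.2

Drift-corrected reading = 979365.27 − (0.039) = 979365.231 mGal
Free-air correction = 0.3086 × 3530.1 = 1089.39 mGal
Free-air anomaly = 979365.231 − 980114.59 + (1089.39) = 340.031 mGal
Bouguer slab correction = 0.04193 × 2.60 × 3530.1 = 384.84 mGal
Simple Bouguer anomaly = 340.031 − (384.84) = -44.809 mGal
Complete Bouguer anomaly = -44.809 + 0.61 = -44.199 mGal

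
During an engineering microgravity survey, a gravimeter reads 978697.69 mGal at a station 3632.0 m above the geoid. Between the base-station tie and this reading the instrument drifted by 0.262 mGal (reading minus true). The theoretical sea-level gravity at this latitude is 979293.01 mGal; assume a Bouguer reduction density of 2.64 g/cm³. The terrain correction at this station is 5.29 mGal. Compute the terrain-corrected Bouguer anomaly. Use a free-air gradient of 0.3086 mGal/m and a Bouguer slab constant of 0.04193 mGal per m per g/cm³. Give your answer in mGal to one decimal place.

128.5

Drift-corrected reading = 978697.69 − (0.262) = 978697.428 mGal
Free-air correction = 0.3086 × 3632.0 = 1120.84 mGal
Free-air anomaly = 978697.428 − 979293.01 + (1120.84) = 525.258 mGal
Bouguer slab correction = 0.04193 × 2.64 × 3632.0 = 402.04 mGal
Simple Bouguer anomaly = 525.258 − (402.04) = 123.218 mGal
Complete Bouguer anomaly = 123.218 + 5.29 = 128.508 mGal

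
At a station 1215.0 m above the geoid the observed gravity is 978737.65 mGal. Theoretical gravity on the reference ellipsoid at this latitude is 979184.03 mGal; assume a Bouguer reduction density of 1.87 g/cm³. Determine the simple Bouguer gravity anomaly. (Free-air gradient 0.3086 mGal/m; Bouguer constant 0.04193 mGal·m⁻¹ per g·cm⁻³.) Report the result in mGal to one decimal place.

Free-air correction = 0.3086 × 1215.0 = 374.95 mGal
Free-air anomaly = 978737.65 − 979184.03 + (374.95) = -71.43 mGal
Bouguer slab correction = 0.04193 × 1.87 × 1215.0 = 95.27 mGal
Simple Bouguer anomaly = -71.43 − (95.27) = -166.70 mGal

-166.7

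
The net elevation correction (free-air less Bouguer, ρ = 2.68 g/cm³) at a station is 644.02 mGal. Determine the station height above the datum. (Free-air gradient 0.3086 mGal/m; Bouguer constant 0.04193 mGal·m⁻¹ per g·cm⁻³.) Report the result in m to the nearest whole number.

3282

Combined gradient = 0.3086 − 0.04193 × 2.68 = 0.1962276 mGal/m
h = 644.02 / 0.1962276 = 3282.01 m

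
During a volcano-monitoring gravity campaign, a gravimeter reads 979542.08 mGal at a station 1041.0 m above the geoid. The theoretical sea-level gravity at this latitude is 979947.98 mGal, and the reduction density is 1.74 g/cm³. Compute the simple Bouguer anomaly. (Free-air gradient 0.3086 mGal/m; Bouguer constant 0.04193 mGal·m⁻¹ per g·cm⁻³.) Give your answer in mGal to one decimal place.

-160.6

Free-air correction = 0.3086 × 1041.0 = 321.25 mGal
Free-air anomaly = 979542.08 − 979947.98 + (321.25) = -84.65 mGal
Bouguer slab correction = 0.04193 × 1.74 × 1041.0 = 75.95 mGal
Simple Bouguer anomaly = -84.65 − (75.95) = -160.60 mGal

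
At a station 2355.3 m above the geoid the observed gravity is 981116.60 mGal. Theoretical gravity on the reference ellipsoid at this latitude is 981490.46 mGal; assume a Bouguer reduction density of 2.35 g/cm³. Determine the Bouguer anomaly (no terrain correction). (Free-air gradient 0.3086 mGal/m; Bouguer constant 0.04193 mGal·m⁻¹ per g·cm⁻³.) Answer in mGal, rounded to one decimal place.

Free-air correction = 0.3086 × 2355.3 = 726.85 mGal
Free-air anomaly = 981116.60 − 981490.46 + (726.85) = 352.99 mGal
Bouguer slab correction = 0.04193 × 2.35 × 2355.3 = 232.08 mGal
Simple Bouguer anomaly = 352.99 − (232.08) = 120.91 mGal

120.9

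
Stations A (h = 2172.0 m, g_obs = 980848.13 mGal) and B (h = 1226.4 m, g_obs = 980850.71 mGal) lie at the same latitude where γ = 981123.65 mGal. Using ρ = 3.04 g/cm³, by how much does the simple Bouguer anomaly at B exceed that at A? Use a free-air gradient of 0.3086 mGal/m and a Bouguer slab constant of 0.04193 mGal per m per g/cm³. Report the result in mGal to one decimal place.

Δg_SB(A) = 980848.13 − 981123.65 + 0.3086×2172.0 − 0.04193×3.04×2172.0 = 117.90 mGal
Δg_SB(B) = 980850.71 − 981123.65 + 0.3086×1226.4 − 0.04193×3.04×1226.4 = -50.80 mGal
Difference = -50.80 − (117.90) = -168.70 mGal

-168.7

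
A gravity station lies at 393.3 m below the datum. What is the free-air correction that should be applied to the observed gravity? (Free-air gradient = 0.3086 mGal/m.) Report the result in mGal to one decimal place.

-121.4

Free-air correction = 0.3086 × -393.3 = -121.4 mGal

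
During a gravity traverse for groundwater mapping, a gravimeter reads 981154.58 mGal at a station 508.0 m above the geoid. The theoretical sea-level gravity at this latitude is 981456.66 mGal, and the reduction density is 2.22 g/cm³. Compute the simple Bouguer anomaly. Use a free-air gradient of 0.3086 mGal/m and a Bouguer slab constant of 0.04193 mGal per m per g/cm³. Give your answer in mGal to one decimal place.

-192.6

Free-air correction = 0.3086 × 508.0 = 156.77 mGal
Free-air anomaly = 981154.58 − 981456.66 + (156.77) = -145.31 mGal
Bouguer slab correction = 0.04193 × 2.22 × 508.0 = 47.29 mGal
Simple Bouguer anomaly = -145.31 − (47.29) = -192.60 mGal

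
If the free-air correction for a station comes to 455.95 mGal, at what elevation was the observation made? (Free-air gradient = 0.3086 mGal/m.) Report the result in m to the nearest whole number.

1477

h = 455.95 / 0.3086 = 1477.48 m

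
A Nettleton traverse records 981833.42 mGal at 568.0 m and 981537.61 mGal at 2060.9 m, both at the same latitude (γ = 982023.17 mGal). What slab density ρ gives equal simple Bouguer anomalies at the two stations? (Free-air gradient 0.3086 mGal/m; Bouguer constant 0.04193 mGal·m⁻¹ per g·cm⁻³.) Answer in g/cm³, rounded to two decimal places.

2.63

Δg_obs = 981537.61 − 981833.42 = -295.81 mGal over Δh = 2060.9 − 568.0 = 1492.9 m
Equal Bouguer anomalies ⇒ Δg_obs + (0.3086 − 0.04193ρ)·Δh = 0
0.3086 − 0.04193ρ = −Δg_obs/Δh = 0.19814
ρ = (0.3086 − 0.19814) / 0.04193 = 2.63 g/cm³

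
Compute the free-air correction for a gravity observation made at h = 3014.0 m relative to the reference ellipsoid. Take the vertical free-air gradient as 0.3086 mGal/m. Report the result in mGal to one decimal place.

Free-air correction = 0.3086 × 3014.0 = 930.1 mGal

930.1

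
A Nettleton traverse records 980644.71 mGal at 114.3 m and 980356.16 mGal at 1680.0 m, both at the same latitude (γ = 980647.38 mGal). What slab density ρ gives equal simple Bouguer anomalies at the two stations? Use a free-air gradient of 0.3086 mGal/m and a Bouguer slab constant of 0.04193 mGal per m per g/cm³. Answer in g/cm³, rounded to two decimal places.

Δg_obs = 980356.16 − 980644.71 = -288.55 mGal over Δh = 1680.0 − 114.3 = 1565.7 m
Equal Bouguer anomalies ⇒ Δg_obs + (0.3086 − 0.04193ρ)·Δh = 0
0.3086 − 0.04193ρ = −Δg_obs/Δh = 0.18429
ρ = (0.3086 − 0.18429) / 0.04193 = 2.96 g/cm³

2.96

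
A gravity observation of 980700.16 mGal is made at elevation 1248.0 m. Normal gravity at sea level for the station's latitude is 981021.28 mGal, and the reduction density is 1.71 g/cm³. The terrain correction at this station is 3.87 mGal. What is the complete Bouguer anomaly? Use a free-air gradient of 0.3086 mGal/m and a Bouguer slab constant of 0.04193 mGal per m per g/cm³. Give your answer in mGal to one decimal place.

-21.6

Free-air correction = 0.3086 × 1248.0 = 385.13 mGal
Free-air anomaly = 980700.16 − 981021.28 + (385.13) = 64.01 mGal
Bouguer slab correction = 0.04193 × 1.71 × 1248.0 = 89.48 mGal
Simple Bouguer anomaly = 64.01 − (89.48) = -25.47 mGal
Complete Bouguer anomaly = -25.47 + 3.87 = -21.60 mGal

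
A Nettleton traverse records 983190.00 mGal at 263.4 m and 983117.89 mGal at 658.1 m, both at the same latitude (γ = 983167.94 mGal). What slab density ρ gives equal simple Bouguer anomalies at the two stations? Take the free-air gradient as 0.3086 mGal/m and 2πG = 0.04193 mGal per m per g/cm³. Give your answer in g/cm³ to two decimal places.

3.00

Δg_obs = 983117.89 − 983190.00 = -72.11 mGal over Δh = 658.1 − 263.4 = 394.7 m
Equal Bouguer anomalies ⇒ Δg_obs + (0.3086 − 0.04193ρ)·Δh = 0
0.3086 − 0.04193ρ = −Δg_obs/Δh = 0.18270
ρ = (0.3086 − 0.18270) / 0.04193 = 3.00 g/cm³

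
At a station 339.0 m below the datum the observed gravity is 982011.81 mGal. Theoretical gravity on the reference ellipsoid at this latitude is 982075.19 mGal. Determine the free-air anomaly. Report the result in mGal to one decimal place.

-168.0

Free-air correction = 0.3086 × -339.0 = -104.62 mGal
Free-air anomaly = 982011.81 − 982075.19 + (-104.62) = -168.00 mGal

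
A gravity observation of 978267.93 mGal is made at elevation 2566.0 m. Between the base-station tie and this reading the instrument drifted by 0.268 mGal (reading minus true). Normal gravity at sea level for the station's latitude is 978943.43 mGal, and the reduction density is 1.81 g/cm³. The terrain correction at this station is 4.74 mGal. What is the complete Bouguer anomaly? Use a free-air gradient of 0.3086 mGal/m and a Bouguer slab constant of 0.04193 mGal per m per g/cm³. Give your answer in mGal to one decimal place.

Drift-corrected reading = 978267.93 − (0.268) = 978267.662 mGal
Free-air correction = 0.3086 × 2566.0 = 791.87 mGal
Free-air anomaly = 978267.662 − 978943.43 + (791.87) = 116.102 mGal
Bouguer slab correction = 0.04193 × 1.81 × 2566.0 = 194.74 mGal
Simple Bouguer anomaly = 116.102 − (194.74) = -78.638 mGal
Complete Bouguer anomaly = -78.638 + 4.74 = -73.898 mGal

-73.9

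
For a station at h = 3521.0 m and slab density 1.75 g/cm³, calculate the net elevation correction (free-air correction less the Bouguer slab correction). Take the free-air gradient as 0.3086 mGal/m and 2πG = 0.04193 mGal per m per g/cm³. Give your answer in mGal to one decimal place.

Combined gradient = 0.3086 − 0.04193 × 1.75 = 0.2352225 mGal/m
Combined elevation correction = 0.2352225 × 3521.0 = 828.2 mGal

828.2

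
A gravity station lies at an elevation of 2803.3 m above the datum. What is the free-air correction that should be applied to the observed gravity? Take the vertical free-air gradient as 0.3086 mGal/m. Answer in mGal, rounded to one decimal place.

865.1

Free-air correction = 0.3086 × 2803.3 = 865.1 mGal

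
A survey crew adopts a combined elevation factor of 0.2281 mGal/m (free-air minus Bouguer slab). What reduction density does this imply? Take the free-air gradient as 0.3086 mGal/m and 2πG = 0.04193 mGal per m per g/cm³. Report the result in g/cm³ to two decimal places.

1.92

0.2281 = 0.3086 − 0.04193 × ρ
ρ = (0.3086 − 0.2281) / 0.04193 = 1.92 g/cm³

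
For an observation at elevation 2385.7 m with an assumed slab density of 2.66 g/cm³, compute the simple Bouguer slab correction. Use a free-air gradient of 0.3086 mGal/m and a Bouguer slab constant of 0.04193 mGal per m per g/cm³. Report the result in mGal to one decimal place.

Bouguer slab correction = 0.04193 × 2.66 × 2385.7 = 266.1 mGal

266.1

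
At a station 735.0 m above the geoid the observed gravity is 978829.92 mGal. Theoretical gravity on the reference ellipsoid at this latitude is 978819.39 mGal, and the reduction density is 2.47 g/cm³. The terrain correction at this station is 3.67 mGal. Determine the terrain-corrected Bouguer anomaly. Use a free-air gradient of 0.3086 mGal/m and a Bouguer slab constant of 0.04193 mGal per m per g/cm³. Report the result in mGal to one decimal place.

164.9

Free-air correction = 0.3086 × 735.0 = 226.82 mGal
Free-air anomaly = 978829.92 − 978819.39 + (226.82) = 237.35 mGal
Bouguer slab correction = 0.04193 × 2.47 × 735.0 = 76.12 mGal
Simple Bouguer anomaly = 237.35 − (76.12) = 161.23 mGal
Complete Bouguer anomaly = 161.23 + 3.67 = 164.90 mGal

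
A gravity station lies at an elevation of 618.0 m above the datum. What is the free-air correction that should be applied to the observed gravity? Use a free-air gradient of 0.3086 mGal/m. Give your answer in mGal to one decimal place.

190.7

Free-air correction = 0.3086 × 618.0 = 190.7 mGal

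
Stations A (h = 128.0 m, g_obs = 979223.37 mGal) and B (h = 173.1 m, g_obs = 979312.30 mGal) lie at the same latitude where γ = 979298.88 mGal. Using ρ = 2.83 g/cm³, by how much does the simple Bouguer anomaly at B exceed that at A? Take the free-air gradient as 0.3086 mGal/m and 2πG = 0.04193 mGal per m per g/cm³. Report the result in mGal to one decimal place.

97.5

Δg_SB(A) = 979223.37 − 979298.88 + 0.3086×128.0 − 0.04193×2.83×128.0 = -51.20 mGal
Δg_SB(B) = 979312.30 − 979298.88 + 0.3086×173.1 − 0.04193×2.83×173.1 = 46.30 mGal
Difference = 46.30 − (-51.20) = 97.50 mGal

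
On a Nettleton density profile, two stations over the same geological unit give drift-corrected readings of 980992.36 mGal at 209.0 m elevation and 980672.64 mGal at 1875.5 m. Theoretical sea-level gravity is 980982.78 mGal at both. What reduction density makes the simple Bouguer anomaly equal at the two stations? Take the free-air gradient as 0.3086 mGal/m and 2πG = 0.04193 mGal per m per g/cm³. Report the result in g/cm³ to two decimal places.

Δg_obs = 980672.64 − 980992.36 = -319.72 mGal over Δh = 1875.5 − 209.0 = 1666.5 m
Equal Bouguer anomalies ⇒ Δg_obs + (0.3086 − 0.04193ρ)·Δh = 0
0.3086 − 0.04193ρ = −Δg_obs/Δh = 0.19185
ρ = (0.3086 − 0.19185) / 0.04193 = 2.78 g/cm³

2.78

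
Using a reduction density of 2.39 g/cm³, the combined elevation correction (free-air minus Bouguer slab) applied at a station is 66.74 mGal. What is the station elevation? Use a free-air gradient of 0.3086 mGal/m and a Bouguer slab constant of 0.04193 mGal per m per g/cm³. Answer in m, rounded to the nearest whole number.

Combined gradient = 0.3086 − 0.04193 × 2.39 = 0.2083873 mGal/m
h = 66.74 / 0.2083873 = 320.27 m

320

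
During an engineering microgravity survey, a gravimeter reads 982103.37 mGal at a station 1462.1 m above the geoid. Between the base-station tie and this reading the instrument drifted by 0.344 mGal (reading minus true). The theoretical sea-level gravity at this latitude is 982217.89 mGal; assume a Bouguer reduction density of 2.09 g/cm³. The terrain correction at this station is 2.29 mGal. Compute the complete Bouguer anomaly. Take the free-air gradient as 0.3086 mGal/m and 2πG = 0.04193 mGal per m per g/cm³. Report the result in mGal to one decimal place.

210.5

Drift-corrected reading = 982103.37 − (0.344) = 982103.026 mGal
Free-air correction = 0.3086 × 1462.1 = 451.20 mGal
Free-air anomaly = 982103.026 − 982217.89 + (451.20) = 336.336 mGal
Bouguer slab correction = 0.04193 × 2.09 × 1462.1 = 128.13 mGal
Simple Bouguer anomaly = 336.336 − (128.13) = 208.206 mGal
Complete Bouguer anomaly = 208.206 + 2.29 = 210.496 mGal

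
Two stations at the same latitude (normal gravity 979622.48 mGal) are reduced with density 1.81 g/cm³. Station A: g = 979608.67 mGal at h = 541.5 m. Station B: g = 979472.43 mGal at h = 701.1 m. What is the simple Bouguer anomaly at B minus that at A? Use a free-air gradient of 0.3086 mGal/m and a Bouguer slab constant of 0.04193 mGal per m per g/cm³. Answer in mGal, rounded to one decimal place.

Δg_SB(A) = 979608.67 − 979622.48 + 0.3086×541.5 − 0.04193×1.81×541.5 = 112.20 mGal
Δg_SB(B) = 979472.43 − 979622.48 + 0.3086×701.1 − 0.04193×1.81×701.1 = 13.10 mGal
Difference = 13.10 − (112.20) = -99.10 mGal

-99.1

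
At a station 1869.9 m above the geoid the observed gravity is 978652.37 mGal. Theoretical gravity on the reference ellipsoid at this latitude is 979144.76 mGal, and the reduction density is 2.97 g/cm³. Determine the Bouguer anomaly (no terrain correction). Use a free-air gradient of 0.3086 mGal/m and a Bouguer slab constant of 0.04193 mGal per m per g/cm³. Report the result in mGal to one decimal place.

Free-air correction = 0.3086 × 1869.9 = 577.05 mGal
Free-air anomaly = 978652.37 − 979144.76 + (577.05) = 84.66 mGal
Bouguer slab correction = 0.04193 × 2.97 × 1869.9 = 232.86 mGal
Simple Bouguer anomaly = 84.66 − (232.86) = -148.20 mGal

-148.2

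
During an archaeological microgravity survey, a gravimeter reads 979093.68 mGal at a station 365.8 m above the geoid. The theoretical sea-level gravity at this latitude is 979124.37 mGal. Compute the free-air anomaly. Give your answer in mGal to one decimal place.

82.2

Free-air correction = 0.3086 × 365.8 = 112.89 mGal
Free-air anomaly = 979093.68 − 979124.37 + (112.89) = 82.20 mGal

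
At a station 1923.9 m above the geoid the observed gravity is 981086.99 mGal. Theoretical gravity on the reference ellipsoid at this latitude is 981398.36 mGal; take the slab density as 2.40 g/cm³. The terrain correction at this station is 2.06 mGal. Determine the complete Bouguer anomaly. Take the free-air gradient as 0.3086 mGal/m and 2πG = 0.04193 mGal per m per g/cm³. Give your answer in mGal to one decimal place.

Free-air correction = 0.3086 × 1923.9 = 593.72 mGal
Free-air anomaly = 981086.99 − 981398.36 + (593.72) = 282.35 mGal
Bouguer slab correction = 0.04193 × 2.40 × 1923.9 = 193.61 mGal
Simple Bouguer anomaly = 282.35 − (193.61) = 88.74 mGal
Complete Bouguer anomaly = 88.74 + 2.06 = 90.80 mGal

90.8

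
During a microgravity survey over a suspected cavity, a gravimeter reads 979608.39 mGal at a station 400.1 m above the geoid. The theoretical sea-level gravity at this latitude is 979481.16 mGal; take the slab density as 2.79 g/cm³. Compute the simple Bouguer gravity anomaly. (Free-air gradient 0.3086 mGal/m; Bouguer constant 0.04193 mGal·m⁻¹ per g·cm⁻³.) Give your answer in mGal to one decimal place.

203.9

Free-air correction = 0.3086 × 400.1 = 123.47 mGal
Free-air anomaly = 979608.39 − 979481.16 + (123.47) = 250.70 mGal
Bouguer slab correction = 0.04193 × 2.79 × 400.1 = 46.81 mGal
Simple Bouguer anomaly = 250.70 − (46.81) = 203.89 mGal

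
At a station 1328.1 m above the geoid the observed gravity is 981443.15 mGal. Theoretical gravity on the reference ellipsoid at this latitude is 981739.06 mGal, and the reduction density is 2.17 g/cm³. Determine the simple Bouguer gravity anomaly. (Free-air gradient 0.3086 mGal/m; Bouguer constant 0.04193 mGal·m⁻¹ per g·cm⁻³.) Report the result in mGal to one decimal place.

-6.9

Free-air correction = 0.3086 × 1328.1 = 409.85 mGal
Free-air anomaly = 981443.15 − 981739.06 + (409.85) = 113.94 mGal
Bouguer slab correction = 0.04193 × 2.17 × 1328.1 = 120.84 mGal
Simple Bouguer anomaly = 113.94 − (120.84) = -6.90 mGal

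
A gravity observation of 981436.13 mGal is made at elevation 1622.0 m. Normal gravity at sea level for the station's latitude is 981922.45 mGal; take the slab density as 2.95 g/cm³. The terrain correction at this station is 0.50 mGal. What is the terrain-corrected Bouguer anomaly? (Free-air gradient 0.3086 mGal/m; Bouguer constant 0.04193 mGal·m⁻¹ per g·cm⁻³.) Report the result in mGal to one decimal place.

Free-air correction = 0.3086 × 1622.0 = 500.55 mGal
Free-air anomaly = 981436.13 − 981922.45 + (500.55) = 14.23 mGal
Bouguer slab correction = 0.04193 × 2.95 × 1622.0 = 200.63 mGal
Simple Bouguer anomaly = 14.23 − (200.63) = -186.40 mGal
Complete Bouguer anomaly = -186.40 + 0.50 = -185.90 mGal

-185.9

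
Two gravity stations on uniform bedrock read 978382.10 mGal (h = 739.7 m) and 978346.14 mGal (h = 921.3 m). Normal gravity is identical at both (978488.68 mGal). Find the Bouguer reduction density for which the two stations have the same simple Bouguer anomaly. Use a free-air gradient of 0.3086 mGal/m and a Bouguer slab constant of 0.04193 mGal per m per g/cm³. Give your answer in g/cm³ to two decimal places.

Δg_obs = 978346.14 − 978382.10 = -35.96 mGal over Δh = 921.3 − 739.7 = 181.6 m
Equal Bouguer anomalies ⇒ Δg_obs + (0.3086 − 0.04193ρ)·Δh = 0
0.3086 − 0.04193ρ = −Δg_obs/Δh = 0.19802
ρ = (0.3086 − 0.19802) / 0.04193 = 2.64 g/cm³

2.64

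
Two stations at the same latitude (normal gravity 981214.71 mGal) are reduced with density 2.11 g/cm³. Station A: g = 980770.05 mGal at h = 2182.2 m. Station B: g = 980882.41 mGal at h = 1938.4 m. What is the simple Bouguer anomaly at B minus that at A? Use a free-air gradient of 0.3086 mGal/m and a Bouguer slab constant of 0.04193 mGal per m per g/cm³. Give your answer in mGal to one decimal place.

58.7

Δg_SB(A) = 980770.05 − 981214.71 + 0.3086×2182.2 − 0.04193×2.11×2182.2 = 35.70 mGal
Δg_SB(B) = 980882.41 − 981214.71 + 0.3086×1938.4 − 0.04193×2.11×1938.4 = 94.40 mGal
Difference = 94.40 − (35.70) = 58.70 mGal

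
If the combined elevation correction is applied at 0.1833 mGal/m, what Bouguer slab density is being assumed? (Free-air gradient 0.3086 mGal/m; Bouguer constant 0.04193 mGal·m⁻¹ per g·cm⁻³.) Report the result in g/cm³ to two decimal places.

0.1833 = 0.3086 − 0.04193 × ρ
ρ = (0.3086 − 0.1833) / 0.04193 = 2.99 g/cm³

2.99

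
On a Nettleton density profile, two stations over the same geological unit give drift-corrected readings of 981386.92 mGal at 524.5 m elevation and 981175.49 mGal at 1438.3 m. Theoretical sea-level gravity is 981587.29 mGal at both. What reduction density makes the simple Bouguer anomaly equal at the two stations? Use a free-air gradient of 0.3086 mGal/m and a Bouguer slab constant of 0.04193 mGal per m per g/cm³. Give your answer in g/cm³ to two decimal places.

1.84

Δg_obs = 981175.49 − 981386.92 = -211.43 mGal over Δh = 1438.3 − 524.5 = 913.8 m
Equal Bouguer anomalies ⇒ Δg_obs + (0.3086 − 0.04193ρ)·Δh = 0
0.3086 − 0.04193ρ = −Δg_obs/Δh = 0.23137
ρ = (0.3086 − 0.23137) / 0.04193 = 1.84 g/cm³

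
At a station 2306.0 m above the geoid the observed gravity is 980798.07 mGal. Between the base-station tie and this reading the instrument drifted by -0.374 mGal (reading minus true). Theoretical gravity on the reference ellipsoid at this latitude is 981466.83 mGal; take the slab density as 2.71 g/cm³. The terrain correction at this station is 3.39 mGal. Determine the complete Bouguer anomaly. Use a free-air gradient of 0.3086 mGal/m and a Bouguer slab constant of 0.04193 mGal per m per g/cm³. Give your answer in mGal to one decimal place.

Drift-corrected reading = 980798.07 − (-0.374) = 980798.444 mGal
Free-air correction = 0.3086 × 2306.0 = 711.63 mGal
Free-air anomaly = 980798.444 − 981466.83 + (711.63) = 43.244 mGal
Bouguer slab correction = 0.04193 × 2.71 × 2306.0 = 262.03 mGal
Simple Bouguer anomaly = 43.244 − (262.03) = -218.786 mGal
Complete Bouguer anomaly = -218.786 + 3.39 = -215.396 mGal

-215.4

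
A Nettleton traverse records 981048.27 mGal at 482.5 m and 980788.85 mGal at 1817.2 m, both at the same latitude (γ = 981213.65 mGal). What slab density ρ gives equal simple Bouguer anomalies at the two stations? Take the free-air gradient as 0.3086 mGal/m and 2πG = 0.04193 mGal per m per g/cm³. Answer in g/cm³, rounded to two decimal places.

Δg_obs = 980788.85 − 981048.27 = -259.42 mGal over Δh = 1817.2 − 482.5 = 1334.7 m
Equal Bouguer anomalies ⇒ Δg_obs + (0.3086 − 0.04193ρ)·Δh = 0
0.3086 − 0.04193ρ = −Δg_obs/Δh = 0.19437
ρ = (0.3086 − 0.19437) / 0.04193 = 2.72 g/cm³

2.72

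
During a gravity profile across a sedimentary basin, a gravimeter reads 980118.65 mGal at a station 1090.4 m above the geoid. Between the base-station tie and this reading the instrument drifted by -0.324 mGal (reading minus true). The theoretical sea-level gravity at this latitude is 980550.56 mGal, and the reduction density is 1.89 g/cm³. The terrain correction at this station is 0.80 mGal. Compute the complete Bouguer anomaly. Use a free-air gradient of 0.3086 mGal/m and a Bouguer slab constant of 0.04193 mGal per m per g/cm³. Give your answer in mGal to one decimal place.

-180.7

Drift-corrected reading = 980118.65 − (-0.324) = 980118.974 mGal
Free-air correction = 0.3086 × 1090.4 = 336.50 mGal
Free-air anomaly = 980118.974 − 980550.56 + (336.50) = -95.086 mGal
Bouguer slab correction = 0.04193 × 1.89 × 1090.4 = 86.41 mGal
Simple Bouguer anomaly = -95.086 − (86.41) = -181.496 mGal
Complete Bouguer anomaly = -181.496 + 0.80 = -180.696 mGal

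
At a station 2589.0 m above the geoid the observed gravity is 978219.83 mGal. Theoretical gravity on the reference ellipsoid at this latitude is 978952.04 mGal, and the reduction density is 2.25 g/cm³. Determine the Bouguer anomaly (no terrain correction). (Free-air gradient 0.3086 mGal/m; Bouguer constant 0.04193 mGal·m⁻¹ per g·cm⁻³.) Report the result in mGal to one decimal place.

Free-air correction = 0.3086 × 2589.0 = 798.97 mGal
Free-air anomaly = 978219.83 − 978952.04 + (798.97) = 66.76 mGal
Bouguer slab correction = 0.04193 × 2.25 × 2589.0 = 244.25 mGal
Simple Bouguer anomaly = 66.76 − (244.25) = -177.49 mGal

-177.5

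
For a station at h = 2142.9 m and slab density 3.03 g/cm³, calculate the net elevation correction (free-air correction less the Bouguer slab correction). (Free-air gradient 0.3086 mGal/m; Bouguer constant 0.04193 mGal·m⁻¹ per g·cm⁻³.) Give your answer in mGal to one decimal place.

Combined gradient = 0.3086 − 0.04193 × 3.03 = 0.1815521 mGal/m
Combined elevation correction = 0.1815521 × 2142.9 = 389.0 mGal

389.0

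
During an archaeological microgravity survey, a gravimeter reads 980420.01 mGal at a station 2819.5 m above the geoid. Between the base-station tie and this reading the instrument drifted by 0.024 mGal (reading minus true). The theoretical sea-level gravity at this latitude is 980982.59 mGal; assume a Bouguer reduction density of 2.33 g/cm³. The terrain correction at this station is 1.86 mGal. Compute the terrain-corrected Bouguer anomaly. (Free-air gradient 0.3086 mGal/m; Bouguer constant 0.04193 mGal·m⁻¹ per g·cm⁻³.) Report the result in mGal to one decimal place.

33.9

Drift-corrected reading = 980420.01 − (0.024) = 980419.986 mGal
Free-air correction = 0.3086 × 2819.5 = 870.10 mGal
Free-air anomaly = 980419.986 − 980982.59 + (870.10) = 307.496 mGal
Bouguer slab correction = 0.04193 × 2.33 × 2819.5 = 275.46 mGal
Simple Bouguer anomaly = 307.496 − (275.46) = 32.036 mGal
Complete Bouguer anomaly = 32.036 + 1.86 = 33.896 mGal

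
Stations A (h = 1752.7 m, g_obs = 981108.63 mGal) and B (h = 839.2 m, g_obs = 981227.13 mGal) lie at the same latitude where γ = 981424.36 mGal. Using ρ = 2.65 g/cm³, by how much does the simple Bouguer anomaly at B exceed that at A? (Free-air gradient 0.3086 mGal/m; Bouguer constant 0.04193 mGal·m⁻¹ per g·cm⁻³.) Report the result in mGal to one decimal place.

Δg_SB(A) = 981108.63 − 981424.36 + 0.3086×1752.7 − 0.04193×2.65×1752.7 = 30.40 mGal
Δg_SB(B) = 981227.13 − 981424.36 + 0.3086×839.2 − 0.04193×2.65×839.2 = -31.50 mGal
Difference = -31.50 − (30.40) = -61.90 mGal

-61.9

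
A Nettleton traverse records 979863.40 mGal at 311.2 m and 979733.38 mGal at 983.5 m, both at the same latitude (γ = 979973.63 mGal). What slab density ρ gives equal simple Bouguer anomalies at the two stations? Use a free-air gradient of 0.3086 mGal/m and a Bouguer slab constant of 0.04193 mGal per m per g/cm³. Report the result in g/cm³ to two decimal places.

Δg_obs = 979733.38 − 979863.40 = -130.02 mGal over Δh = 983.5 − 311.2 = 672.3 m
Equal Bouguer anomalies ⇒ Δg_obs + (0.3086 − 0.04193ρ)·Δh = 0
0.3086 − 0.04193ρ = −Δg_obs/Δh = 0.19340
ρ = (0.3086 − 0.19340) / 0.04193 = 2.75 g/cm³

2.75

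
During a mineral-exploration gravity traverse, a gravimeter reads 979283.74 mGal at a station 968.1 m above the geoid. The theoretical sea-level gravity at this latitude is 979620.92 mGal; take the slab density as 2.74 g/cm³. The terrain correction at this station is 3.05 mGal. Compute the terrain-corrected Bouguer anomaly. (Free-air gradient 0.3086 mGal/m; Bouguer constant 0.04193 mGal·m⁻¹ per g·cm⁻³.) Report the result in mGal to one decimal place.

-146.6

Free-air correction = 0.3086 × 968.1 = 298.76 mGal
Free-air anomaly = 979283.74 − 979620.92 + (298.76) = -38.42 mGal
Bouguer slab correction = 0.04193 × 2.74 × 968.1 = 111.22 mGal
Simple Bouguer anomaly = -38.42 − (111.22) = -149.64 mGal
Complete Bouguer anomaly = -149.64 + 3.05 = -146.59 mGal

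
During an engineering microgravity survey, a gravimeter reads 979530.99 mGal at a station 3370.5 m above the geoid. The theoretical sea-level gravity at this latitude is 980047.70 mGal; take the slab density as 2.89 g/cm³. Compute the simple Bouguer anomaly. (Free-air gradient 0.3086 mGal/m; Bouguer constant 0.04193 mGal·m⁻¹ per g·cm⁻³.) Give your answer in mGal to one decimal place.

Free-air correction = 0.3086 × 3370.5 = 1040.14 mGal
Free-air anomaly = 979530.99 − 980047.70 + (1040.14) = 523.43 mGal
Bouguer slab correction = 0.04193 × 2.89 × 3370.5 = 408.43 mGal
Simple Bouguer anomaly = 523.43 − (408.43) = 115.00 mGal

115.0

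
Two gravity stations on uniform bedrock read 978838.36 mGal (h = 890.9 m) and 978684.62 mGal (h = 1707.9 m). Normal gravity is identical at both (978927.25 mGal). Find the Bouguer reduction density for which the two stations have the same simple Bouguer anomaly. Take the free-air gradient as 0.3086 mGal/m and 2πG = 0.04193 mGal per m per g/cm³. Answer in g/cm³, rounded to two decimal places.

Δg_obs = 978684.62 − 978838.36 = -153.74 mGal over Δh = 1707.9 − 890.9 = 817.0 m
Equal Bouguer anomalies ⇒ Δg_obs + (0.3086 − 0.04193ρ)·Δh = 0
0.3086 − 0.04193ρ = −Δg_obs/Δh = 0.18818
ρ = (0.3086 − 0.18818) / 0.04193 = 2.87 g/cm³

2.87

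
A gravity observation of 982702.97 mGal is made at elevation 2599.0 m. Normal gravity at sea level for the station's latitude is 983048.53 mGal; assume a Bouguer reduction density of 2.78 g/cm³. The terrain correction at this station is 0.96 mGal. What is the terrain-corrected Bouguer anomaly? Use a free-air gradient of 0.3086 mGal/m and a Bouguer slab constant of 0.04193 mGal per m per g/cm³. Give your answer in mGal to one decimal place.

Free-air correction = 0.3086 × 2599.0 = 802.05 mGal
Free-air anomaly = 982702.97 − 983048.53 + (802.05) = 456.49 mGal
Bouguer slab correction = 0.04193 × 2.78 × 2599.0 = 302.95 mGal
Simple Bouguer anomaly = 456.49 − (302.95) = 153.54 mGal
Complete Bouguer anomaly = 153.54 + 0.96 = 154.50 mGal

154.5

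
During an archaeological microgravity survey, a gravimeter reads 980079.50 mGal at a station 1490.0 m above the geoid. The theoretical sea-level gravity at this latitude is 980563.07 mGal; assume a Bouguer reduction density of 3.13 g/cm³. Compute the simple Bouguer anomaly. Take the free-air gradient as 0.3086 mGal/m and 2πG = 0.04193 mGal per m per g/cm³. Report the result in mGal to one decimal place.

-219.3

Free-air correction = 0.3086 × 1490.0 = 459.81 mGal
Free-air anomaly = 980079.50 − 980563.07 + (459.81) = -23.76 mGal
Bouguer slab correction = 0.04193 × 3.13 × 1490.0 = 195.55 mGal
Simple Bouguer anomaly = -23.76 − (195.55) = -219.31 mGal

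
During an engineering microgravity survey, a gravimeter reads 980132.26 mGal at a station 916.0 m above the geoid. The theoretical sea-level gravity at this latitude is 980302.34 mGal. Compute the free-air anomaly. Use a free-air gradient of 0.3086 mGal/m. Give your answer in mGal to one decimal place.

Free-air correction = 0.3086 × 916.0 = 282.68 mGal
Free-air anomaly = 980132.26 − 980302.34 + (282.68) = 112.60 mGal

112.6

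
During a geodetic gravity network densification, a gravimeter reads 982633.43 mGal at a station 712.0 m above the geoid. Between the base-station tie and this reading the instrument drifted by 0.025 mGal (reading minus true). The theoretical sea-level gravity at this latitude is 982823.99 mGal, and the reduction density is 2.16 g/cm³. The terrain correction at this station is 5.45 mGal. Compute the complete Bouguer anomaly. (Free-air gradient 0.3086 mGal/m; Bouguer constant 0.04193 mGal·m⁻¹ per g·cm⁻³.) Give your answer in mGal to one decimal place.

Drift-corrected reading = 982633.43 − (0.025) = 982633.405 mGal
Free-air correction = 0.3086 × 712.0 = 219.72 mGal
Free-air anomaly = 982633.405 − 982823.99 + (219.72) = 29.135 mGal
Bouguer slab correction = 0.04193 × 2.16 × 712.0 = 64.48 mGal
Simple Bouguer anomaly = 29.135 − (64.48) = -35.345 mGal
Complete Bouguer anomaly = -35.345 + 5.45 = -29.895 mGal

-29.9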